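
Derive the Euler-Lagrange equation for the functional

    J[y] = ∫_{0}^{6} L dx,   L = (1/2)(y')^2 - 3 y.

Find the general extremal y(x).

The Lagrangian is L = (1/2)(y')^2 - 3 y.
∂L/∂y = -3.
∂L/∂y' = y'.
The Euler-Lagrange equation d/dx(∂L/∂y') − ∂L/∂y = 0 becomes:
    y'' + 3 = 0
General solution: y(x) = -(3/2) x^2 + A x + B, where A and B are arbitrary constants fixed by the endpoint conditions.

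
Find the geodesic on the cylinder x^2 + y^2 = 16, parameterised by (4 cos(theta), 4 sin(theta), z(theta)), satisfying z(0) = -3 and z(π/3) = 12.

Parameterise the cylinder of radius R = 4 as
    r(θ) = (4 cos θ, 4 sin θ, z(θ)).
The arc-length element is
    ds = sqrt(16 + (dz/dθ)^2) dθ,
so the Lagrangian is L = sqrt(16 + z'^2).
L depends on z' only, not on z or θ, so ∂L/∂z = 0 and
    ∂L/∂z' = z' / sqrt(16 + z'^2).
The Euler-Lagrange equation gives
    d/dθ( z' / sqrt(16 + z'^2) ) = 0,
so z' is constant. Integrating once:
    z(θ) = a θ + b,
a helix on the cylinder (a straight line when the cylinder is unrolled). The constants a, b are determined by the endpoint conditions.
With endpoint conditions z(0) = -3 and z(π/3) = 12: from z(0) = b we get b = -3, and a·π/3 + -3 = 12 gives a = 45/π, so
    z(θ) = (45/π) θ − 3.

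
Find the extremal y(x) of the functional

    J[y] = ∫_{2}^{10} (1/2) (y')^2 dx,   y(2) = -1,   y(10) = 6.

The Lagrangian is L = (1/2) (y')^2.
Compute ∂L/∂y = 0, ∂L/∂y' = y'.
The Euler-Lagrange equation d/dx(∂L/∂y') − ∂L/∂y = 0 reduces to
    y'' = 0.
Its general solution is
    y(x) = A x + B,
with A, B fixed by the endpoint conditions.
Applying the endpoint conditions y(2) = -1 and y(10) = 6: solve A·2 + B = -1 and A·10 + B = 6. Subtracting gives A(10 − 2) = 6 − -1, so A = 7/8, and B = -1 − A·2 = -11/4. Therefore
    y(x) = (7/8) x - 11/4.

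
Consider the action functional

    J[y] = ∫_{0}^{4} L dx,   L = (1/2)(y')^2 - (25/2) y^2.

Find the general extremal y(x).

The Lagrangian is L = (1/2)(y')^2 - (25/2) y^2.
∂L/∂y = -25y.
∂L/∂y' = y'.
The Euler-Lagrange equation d/dx(∂L/∂y') − ∂L/∂y = 0 becomes:
    y'' + 25 y = 0
General solution: y(x) = A sin(5x) + B cos(5x), where A and B are arbitrary constants fixed by the endpoint conditions.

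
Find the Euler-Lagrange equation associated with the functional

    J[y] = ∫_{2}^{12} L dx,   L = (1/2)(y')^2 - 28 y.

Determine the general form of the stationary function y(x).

The Lagrangian is L = (1/2)(y')^2 - 28 y.
∂L/∂y = -28.
∂L/∂y' = y'.
The Euler-Lagrange equation d/dx(∂L/∂y') − ∂L/∂y = 0 becomes:
    y'' + 28 = 0
General solution: y(x) = -14 x^2 + A x + B, where A and B are arbitrary constants fixed by the endpoint conditions.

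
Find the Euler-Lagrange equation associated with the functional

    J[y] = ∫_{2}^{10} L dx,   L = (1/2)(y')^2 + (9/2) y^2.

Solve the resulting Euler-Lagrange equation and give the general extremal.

The Lagrangian is L = (1/2)(y')^2 + (9/2) y^2.
∂L/∂y = 9y.
∂L/∂y' = y'.
The Euler-Lagrange equation d/dx(∂L/∂y') − ∂L/∂y = 0 becomes:
    y'' - 9 y = 0
General solution: y(x) = A e^(3x) + B e^(-3x), where A and B are arbitrary constants fixed by the endpoint conditions.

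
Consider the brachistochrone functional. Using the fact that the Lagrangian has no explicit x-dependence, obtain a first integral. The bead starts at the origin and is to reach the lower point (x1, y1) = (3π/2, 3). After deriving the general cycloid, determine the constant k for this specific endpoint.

The Lagrangian L = sqrt((1 + y'^2) / y) has no explicit x dependence, so the Beltrami identity applies:
    L − y' ∂L/∂y' = C.
Compute ∂L/∂y' = y' / sqrt(y (1 + y'^2)).
Substitute:
    sqrt((1 + y'^2)/y) − y'·y' / sqrt(y (1 + y'^2))
    = (1 + y'^2) / sqrt(y (1 + y'^2)) − y'^2 / sqrt(y (1 + y'^2))
    = 1 / sqrt(y (1 + y'^2)) = C.
Squaring and rearranging gives the first integral
    y (1 + y'^2) = 1/C^2 =: k   (constant).
Solving this first-order ODE by the substitution
    y = (k/2)(1 − cos θ)
yields the cycloid parameterisation
    x(θ) = (k/2)(θ − sin θ),   y(θ) = (k/2)(1 − cos θ).
The constant k is fixed by the endpoint condition.
Now fit the given lower endpoint (x1, y1) = (3π/2, 3). At the bottom of the first arch (θ = π), the parametric equations give
    y(π) = (k/2)(1 − cos π) = k,
    x(π) = (k/2)(π − sin π) = kπ/2.
Matching y(π) = 3 gives k = 3, consistent with x(π) = 3π/2. Therefore the specific cycloid is
    x(θ) = (3/2)(θ − sin θ),   y(θ) = (3/2)(1 − cos θ).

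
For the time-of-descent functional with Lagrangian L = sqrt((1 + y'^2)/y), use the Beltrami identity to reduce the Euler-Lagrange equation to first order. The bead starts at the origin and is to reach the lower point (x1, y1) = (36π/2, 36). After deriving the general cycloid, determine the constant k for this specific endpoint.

The Lagrangian L = sqrt((1 + y'^2) / y) has no explicit x dependence, so the Beltrami identity applies:
    L − y' ∂L/∂y' = C.
Compute ∂L/∂y' = y' / sqrt(y (1 + y'^2)).
Substitute:
    sqrt((1 + y'^2)/y) − y'·y' / sqrt(y (1 + y'^2))
    = (1 + y'^2) / sqrt(y (1 + y'^2)) − y'^2 / sqrt(y (1 + y'^2))
    = 1 / sqrt(y (1 + y'^2)) = C.
Squaring and rearranging gives the first integral
    y (1 + y'^2) = 1/C^2 =: k   (constant).
Solving this first-order ODE by the substitution
    y = (k/2)(1 − cos θ)
yields the cycloid parameterisation
    x(θ) = (k/2)(θ − sin θ),   y(θ) = (k/2)(1 − cos θ).
The constant k is fixed by the endpoint condition.
Now fit the given lower endpoint (x1, y1) = (36π/2, 36). At the bottom of the first arch (θ = π), the parametric equations give
    y(π) = (k/2)(1 − cos π) = k,
    x(π) = (k/2)(π − sin π) = kπ/2.
Matching y(π) = 36 gives k = 36, consistent with x(π) = 36π/2. Therefore the specific cycloid is
    x(θ) = (36/2)(θ − sin θ),   y(θ) = (36/2)(1 − cos θ).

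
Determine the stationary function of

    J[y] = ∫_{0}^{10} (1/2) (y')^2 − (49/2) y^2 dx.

The Lagrangian is L = (1/2) (y')^2 − (49/2) y^2.
Compute ∂L/∂y = -49y, ∂L/∂y' = y'.
The Euler-Lagrange equation d/dx(∂L/∂y') − ∂L/∂y = 0 reduces to
    y'' + 49 y = 0.
Its general solution is
    y(x) = A sin(7x) + B cos(7x),
with A, B fixed by the endpoint conditions.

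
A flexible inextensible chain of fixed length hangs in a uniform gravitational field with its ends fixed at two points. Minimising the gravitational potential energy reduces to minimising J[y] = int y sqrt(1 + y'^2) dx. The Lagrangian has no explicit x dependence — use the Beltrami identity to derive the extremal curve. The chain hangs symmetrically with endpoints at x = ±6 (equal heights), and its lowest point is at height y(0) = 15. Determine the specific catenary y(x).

The Lagrangian L(y, y') = y sqrt(1 + y'^2) has no explicit x dependence, so the Beltrami identity applies:
    L − y' ∂L/∂y' = C.
Compute ∂L/∂y' = y · y' / sqrt(1 + y'^2). Then
    L − y' ∂L/∂y'
    = y sqrt(1 + y'^2) − y · y'^2 / sqrt(1 + y'^2)
    = y (1 + y'^2 − y'^2) / sqrt(1 + y'^2)
    = y / sqrt(1 + y'^2) = C.
Squaring gives y^2 = C^2 (1 + y'^2), i.e.
    y'^2 = y^2 / C^2 − 1.
Separating variables,
    dy / sqrt(y^2 − C^2) = dx / C,
and integrating gives arccosh(y / C) = (x − a)/C, so
    y(x) = C cosh((x − a)/C),
the catenary. The constants C and a are fixed by the two endpoint conditions (and, for the hanging-chain problem, the length constraint selects C).
Now fit the given data. The endpoints x = ±6 are symmetric at equal height, so the catenary is even about its minimum: a = 0 and y(x) = C cosh(x/C). The lowest point is y(0) = C cosh(0) = C, and we are told y(0) = 15, so C = 15. Therefore
    y(x) = 15 cosh(x/15),
and at the endpoints
    y(±6) = 15 cosh(6/15).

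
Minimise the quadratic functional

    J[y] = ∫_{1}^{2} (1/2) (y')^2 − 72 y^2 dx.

The Lagrangian is L = (1/2) (y')^2 − 72 y^2.
Compute ∂L/∂y = -144y, ∂L/∂y' = y'.
The Euler-Lagrange equation d/dx(∂L/∂y') − ∂L/∂y = 0 reduces to
    y'' + 144 y = 0.
Its general solution is
    y(x) = A sin(12x) + B cos(12x),
with A, B fixed by the endpoint conditions.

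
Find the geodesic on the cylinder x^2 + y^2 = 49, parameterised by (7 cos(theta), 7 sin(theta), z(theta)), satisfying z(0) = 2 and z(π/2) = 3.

Parameterise the cylinder of radius R = 7 as
    r(θ) = (7 cos θ, 7 sin θ, z(θ)).
The arc-length element is
    ds = sqrt(49 + (dz/dθ)^2) dθ,
so the Lagrangian is L = sqrt(49 + z'^2).
L depends on z' only, not on z or θ, so ∂L/∂z = 0 and
    ∂L/∂z' = z' / sqrt(49 + z'^2).
The Euler-Lagrange equation gives
    d/dθ( z' / sqrt(49 + z'^2) ) = 0,
so z' is constant. Integrating once:
    z(θ) = a θ + b,
a helix on the cylinder (a straight line when the cylinder is unrolled). The constants a, b are determined by the endpoint conditions.
With endpoint conditions z(0) = 2 and z(π/2) = 3: from z(0) = b we get b = 2, and a·π/2 + 2 = 3 gives a = 2/π, so
    z(θ) = (2/π) θ + 2.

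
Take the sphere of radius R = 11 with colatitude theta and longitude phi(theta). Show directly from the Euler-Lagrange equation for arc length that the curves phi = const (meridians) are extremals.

On the sphere of radius R = 11 with spherical coordinates (θ, φ), the induced metric is
    ds^2 = 121(dθ^2 + sin^2(θ) dφ^2).
Using θ as the parameter, the arc-length functional becomes
    J[φ] = ∫ 11 sqrt(1 + sin^2(θ) (dφ/dθ)^2) dθ.
So L = 11 sqrt(1 + sin^2(θ) φ'^2). Compute
    ∂L/∂φ = 0  (L has no explicit φ dependence),
    ∂L/∂φ' = 11 sin^2(θ) φ' / sqrt(1 + sin^2(θ) φ'^2).
For the candidate φ(θ) = c (constant), φ' = 0, so ∂L/∂φ' evaluated along the candidate vanishes, and ∂L/∂φ is identically zero. Hence
    d/dθ(∂L/∂φ') − ∂L/∂φ = 0
is satisfied. Therefore meridians φ = const are extremals of arc length — they are geodesics on the sphere.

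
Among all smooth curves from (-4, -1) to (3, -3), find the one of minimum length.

Arc-length functional: J[y] = ∫ sqrt(1 + (y')^2) dx.
Lagrangian L = sqrt(1 + (y')^2) has no explicit y dependence, so ∂L/∂y = 0 and the Euler-Lagrange equation gives
    d/dx( y' / sqrt(1 + (y')^2) ) = 0  ⇒  y' / sqrt(1 + (y')^2) = const.
Hence y' is constant, so y(x) is affine.
Fitting the endpoints (-4, -1) and (3, -3):
    slope m = ((-3) − (-1)) / (3 − (-4)) = -2/7,
    intercept c = (-1) − m·(-4) = -15/7.
Extremal: y(x) = (-2/7) x - 15/7.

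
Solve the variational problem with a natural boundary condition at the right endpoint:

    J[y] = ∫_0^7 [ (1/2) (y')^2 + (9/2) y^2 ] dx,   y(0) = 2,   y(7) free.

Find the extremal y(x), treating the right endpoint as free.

The Lagrangian L = (1/2) (y')^2 + (9/2) y^2 gives
    ∂L/∂y = 9 y,   ∂L/∂y' = y'.
Euler-Lagrange: y'' − 9 y = 0.
With k = 3, the general solution is
    y(x) = A cosh(3 x) + B sinh(3 x).
Fixed left endpoint y(0) = 2 ⇒ A = 2.
The right endpoint x = 7 is free, so the natural (transversality) condition is ∂L/∂y' |_{x=7} = 0, i.e. y'(7) = 0.
Compute y'(x) = A k sinh(k x) + B k cosh(k x), so
    y'(7) = A k sinh(k·7) + B k cosh(k·7) = 0
    ⇒ B = −A tanh(k·7) = − 2 tanh(3·7).
Therefore the extremal is
    y(x) = 2 cosh(3 x) − 2 tanh(3·7) sinh(3 x).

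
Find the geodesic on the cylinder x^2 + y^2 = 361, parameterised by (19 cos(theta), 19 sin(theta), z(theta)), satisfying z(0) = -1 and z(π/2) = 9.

Parameterise the cylinder of radius R = 19 as
    r(θ) = (19 cos θ, 19 sin θ, z(θ)).
The arc-length element is
    ds = sqrt(361 + (dz/dθ)^2) dθ,
so the Lagrangian is L = sqrt(361 + z'^2).
L depends on z' only, not on z or θ, so ∂L/∂z = 0 and
    ∂L/∂z' = z' / sqrt(361 + z'^2).
The Euler-Lagrange equation gives
    d/dθ( z' / sqrt(361 + z'^2) ) = 0,
so z' is constant. Integrating once:
    z(θ) = a θ + b,
a helix on the cylinder (a straight line when the cylinder is unrolled). The constants a, b are determined by the endpoint conditions.
With endpoint conditions z(0) = -1 and z(π/2) = 9: from z(0) = b we get b = -1, and a·π/2 + -1 = 9 gives a = 20/π, so
    z(θ) = (20/π) θ − 1.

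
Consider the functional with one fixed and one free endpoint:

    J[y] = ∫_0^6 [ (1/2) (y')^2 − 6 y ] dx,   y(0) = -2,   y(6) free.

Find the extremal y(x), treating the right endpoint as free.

The Lagrangian L = (1/2) (y')^2 − 6 y gives
    ∂L/∂y = −6,   ∂L/∂y' = y'.
Euler-Lagrange: d/dx(y') − (−6) = 0, i.e. y'' + 6 = 0, so
    y(x) = −(6/2) x^2 + C1 x + C2.
Fixed left endpoint y(0) = -2 ⇒ C2 = -2.
The right endpoint x = 6 is free, so the natural (transversality) condition is ∂L/∂y' |_{x=6} = 0, i.e. y'(6) = 0.
Compute y'(x) = −6 x + C1, so y'(6) = −36 + C1 = 0 ⇒ C1 = 36.
Therefore the extremal is
    y(x) = −3 x^2 + 36 x − 2.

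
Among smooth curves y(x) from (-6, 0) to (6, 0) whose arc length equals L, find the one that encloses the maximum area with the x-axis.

Set up the augmented Lagrangian using a multiplier λ for the length constraint:
    F(y, y') = y − λ sqrt(1 + y'^2).
F has no explicit x dependence, so the Beltrami identity yields a first integral
    F − y' ∂F/∂y' = C.
Compute ∂F/∂y' = −λ y' / sqrt(1 + y'^2). Then
    y − λ sqrt(1 + y'^2) + λ y'^2 / sqrt(1 + y'^2) = C
    ⇒  y − λ / sqrt(1 + y'^2) = C.
Solving for y' and integrating gives
    (x − a)^2 + (y − b)^2 = λ^2,
a circular arc of radius λ. The constants a, b are determined by the endpoint conditions y(-6) = y(6) = 0, and λ is fixed implicitly by the length constraint
    ∫_{-6}^{6} sqrt(1 + y'^2) dx = L.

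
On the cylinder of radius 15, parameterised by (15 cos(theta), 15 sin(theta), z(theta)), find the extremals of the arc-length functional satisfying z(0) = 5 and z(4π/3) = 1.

Parameterise the cylinder of radius R = 15 as
    r(θ) = (15 cos θ, 15 sin θ, z(θ)).
The arc-length element is
    ds = sqrt(225 + (dz/dθ)^2) dθ,
so the Lagrangian is L = sqrt(225 + z'^2).
L depends on z' only, not on z or θ, so ∂L/∂z = 0 and
    ∂L/∂z' = z' / sqrt(225 + z'^2).
The Euler-Lagrange equation gives
    d/dθ( z' / sqrt(225 + z'^2) ) = 0,
so z' is constant. Integrating once:
    z(θ) = a θ + b,
a helix on the cylinder (a straight line when the cylinder is unrolled). The constants a, b are determined by the endpoint conditions.
With endpoint conditions z(0) = 5 and z(4π/3) = 1: from z(0) = b we get b = 5, and a·4π/3 + 5 = 1 gives a = -3/π, so
    z(θ) = (-3/π) θ + 5.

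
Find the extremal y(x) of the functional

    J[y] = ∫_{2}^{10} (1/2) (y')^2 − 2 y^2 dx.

The Lagrangian is L = (1/2) (y')^2 − 2 y^2.
Compute ∂L/∂y = -4y, ∂L/∂y' = y'.
The Euler-Lagrange equation d/dx(∂L/∂y') − ∂L/∂y = 0 reduces to
    y'' + 4 y = 0.
Its general solution is
    y(x) = A sin(2x) + B cos(2x),
with A, B fixed by the endpoint conditions.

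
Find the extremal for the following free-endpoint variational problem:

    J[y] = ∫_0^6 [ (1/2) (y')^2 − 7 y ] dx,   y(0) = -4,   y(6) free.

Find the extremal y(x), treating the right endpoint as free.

The Lagrangian L = (1/2) (y')^2 − 7 y gives
    ∂L/∂y = −7,   ∂L/∂y' = y'.
Euler-Lagrange: d/dx(y') − (−7) = 0, i.e. y'' + 7 = 0, so
    y(x) = −(7/2) x^2 + C1 x + C2.
Fixed left endpoint y(0) = -4 ⇒ C2 = -4.
The right endpoint x = 6 is free, so the natural (transversality) condition is ∂L/∂y' |_{x=6} = 0, i.e. y'(6) = 0.
Compute y'(x) = −7 x + C1, so y'(6) = −42 + C1 = 0 ⇒ C1 = 42.
Therefore the extremal is
    y(x) = −(7/2) x^2 + 42 x − 4.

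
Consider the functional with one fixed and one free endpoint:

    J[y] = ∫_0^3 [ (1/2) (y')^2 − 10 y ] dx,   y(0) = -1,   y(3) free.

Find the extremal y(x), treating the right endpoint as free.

The Lagrangian L = (1/2) (y')^2 − 10 y gives
    ∂L/∂y = −10,   ∂L/∂y' = y'.
Euler-Lagrange: d/dx(y') − (−10) = 0, i.e. y'' + 10 = 0, so
    y(x) = −(10/2) x^2 + C1 x + C2.
Fixed left endpoint y(0) = -1 ⇒ C2 = -1.
The right endpoint x = 3 is free, so the natural (transversality) condition is ∂L/∂y' |_{x=3} = 0, i.e. y'(3) = 0.
Compute y'(x) = −10 x + C1, so y'(3) = −30 + C1 = 0 ⇒ C1 = 30.
Therefore the extremal is
    y(x) = −5 x^2 + 30 x − 1.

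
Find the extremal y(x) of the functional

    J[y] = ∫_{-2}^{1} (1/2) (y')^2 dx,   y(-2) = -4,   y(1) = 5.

The Lagrangian is L = (1/2) (y')^2.
Compute ∂L/∂y = 0, ∂L/∂y' = y'.
The Euler-Lagrange equation d/dx(∂L/∂y') − ∂L/∂y = 0 reduces to
    y'' = 0.
Its general solution is
    y(x) = A x + B,
with A, B fixed by the endpoint conditions.
Applying the endpoint conditions y(-2) = -4 and y(1) = 5: solve A·-2 + B = -4 and A·1 + B = 5. Subtracting gives A(1 − -2) = 5 − -4, so A = 3, and B = -4 − A·-2 = 2. Therefore
    y(x) = 3 x + 2.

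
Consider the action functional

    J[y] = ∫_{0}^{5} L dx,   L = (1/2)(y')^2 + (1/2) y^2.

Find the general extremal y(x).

The Lagrangian is L = (1/2)(y')^2 + (1/2) y^2.
∂L/∂y = y.
∂L/∂y' = y'.
The Euler-Lagrange equation d/dx(∂L/∂y') − ∂L/∂y = 0 becomes:
    y'' - y = 0
General solution: y(x) = A e^x + B e^(-x), where A and B are arbitrary constants fixed by the endpoint conditions.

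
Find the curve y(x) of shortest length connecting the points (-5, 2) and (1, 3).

Arc-length functional: J[y] = ∫ sqrt(1 + (y')^2) dx.
Lagrangian L = sqrt(1 + (y')^2) has no explicit y dependence, so ∂L/∂y = 0 and the Euler-Lagrange equation gives
    d/dx( y' / sqrt(1 + (y')^2) ) = 0  ⇒  y' / sqrt(1 + (y')^2) = const.
Hence y' is constant, so y(x) is affine.
Fitting the endpoints (-5, 2) and (1, 3):
    slope m = (3 − 2) / (1 − (-5)) = 1/6,
    intercept c = 2 − m·(-5) = 17/6.
Extremal: y(x) = (1/6) x + 17/6.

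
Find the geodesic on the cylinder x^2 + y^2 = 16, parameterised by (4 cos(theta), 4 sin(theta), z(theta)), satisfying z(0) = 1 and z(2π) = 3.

Parameterise the cylinder of radius R = 4 as
    r(θ) = (4 cos θ, 4 sin θ, z(θ)).
The arc-length element is
    ds = sqrt(16 + (dz/dθ)^2) dθ,
so the Lagrangian is L = sqrt(16 + z'^2).
L depends on z' only, not on z or θ, so ∂L/∂z = 0 and
    ∂L/∂z' = z' / sqrt(16 + z'^2).
The Euler-Lagrange equation gives
    d/dθ( z' / sqrt(16 + z'^2) ) = 0,
so z' is constant. Integrating once:
    z(θ) = a θ + b,
a helix on the cylinder (a straight line when the cylinder is unrolled). The constants a, b are determined by the endpoint conditions.
With endpoint conditions z(0) = 1 and z(2π) = 3: from z(0) = b we get b = 1, and a·2π + 1 = 3 gives a = 1/π, so
    z(θ) = (1/π) θ + 1.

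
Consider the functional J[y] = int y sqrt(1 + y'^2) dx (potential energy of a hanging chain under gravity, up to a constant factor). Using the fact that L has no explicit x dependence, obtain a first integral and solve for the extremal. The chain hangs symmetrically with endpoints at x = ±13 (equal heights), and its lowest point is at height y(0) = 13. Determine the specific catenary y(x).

The Lagrangian L(y, y') = y sqrt(1 + y'^2) has no explicit x dependence, so the Beltrami identity applies:
    L − y' ∂L/∂y' = C.
Compute ∂L/∂y' = y · y' / sqrt(1 + y'^2). Then
    L − y' ∂L/∂y'
    = y sqrt(1 + y'^2) − y · y'^2 / sqrt(1 + y'^2)
    = y (1 + y'^2 − y'^2) / sqrt(1 + y'^2)
    = y / sqrt(1 + y'^2) = C.
Squaring gives y^2 = C^2 (1 + y'^2), i.e.
    y'^2 = y^2 / C^2 − 1.
Separating variables,
    dy / sqrt(y^2 − C^2) = dx / C,
and integrating gives arccosh(y / C) = (x − a)/C, so
    y(x) = C cosh((x − a)/C),
the catenary. The constants C and a are fixed by the two endpoint conditions (and, for the hanging-chain problem, the length constraint selects C).
Now fit the given data. The endpoints x = ±13 are symmetric at equal height, so the catenary is even about its minimum: a = 0 and y(x) = C cosh(x/C). The lowest point is y(0) = C cosh(0) = C, and we are told y(0) = 13, so C = 13. Therefore
    y(x) = 13 cosh(x/13),
and at the endpoints
    y(±13) = 13 cosh(13/13).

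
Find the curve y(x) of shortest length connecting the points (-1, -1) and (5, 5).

Arc-length functional: J[y] = ∫ sqrt(1 + (y')^2) dx.
Lagrangian L = sqrt(1 + (y')^2) has no explicit y dependence, so ∂L/∂y = 0 and the Euler-Lagrange equation gives
    d/dx( y' / sqrt(1 + (y')^2) ) = 0  ⇒  y' / sqrt(1 + (y')^2) = const.
Hence y' is constant, so y(x) is affine.
Fitting the endpoints (-1, -1) and (5, 5):
    slope m = (5 − (-1)) / (5 − (-1)) = 1,
    intercept c = (-1) − m·(-1) = 0.
Extremal: y(x) = x.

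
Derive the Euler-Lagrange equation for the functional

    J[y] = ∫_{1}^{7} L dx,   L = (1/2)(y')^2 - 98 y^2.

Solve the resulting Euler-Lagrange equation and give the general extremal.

The Lagrangian is L = (1/2)(y')^2 - 98 y^2.
∂L/∂y = -196y.
∂L/∂y' = y'.
The Euler-Lagrange equation d/dx(∂L/∂y') − ∂L/∂y = 0 becomes:
    y'' + 196 y = 0
General solution: y(x) = A sin(14x) + B cos(14x), where A and B are arbitrary constants fixed by the endpoint conditions.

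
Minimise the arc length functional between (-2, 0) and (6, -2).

Arc-length functional: J[y] = ∫ sqrt(1 + (y')^2) dx.
Lagrangian L = sqrt(1 + (y')^2) has no explicit y dependence, so ∂L/∂y = 0 and the Euler-Lagrange equation gives
    d/dx( y' / sqrt(1 + (y')^2) ) = 0  ⇒  y' / sqrt(1 + (y')^2) = const.
Hence y' is constant, so y(x) is affine.
Fitting the endpoints (-2, 0) and (6, -2):
    slope m = ((-2) − 0) / (6 − (-2)) = -1/4,
    intercept c = 0 − m·(-2) = -1/2.
Extremal: y(x) = (-1/4) x - 1/2.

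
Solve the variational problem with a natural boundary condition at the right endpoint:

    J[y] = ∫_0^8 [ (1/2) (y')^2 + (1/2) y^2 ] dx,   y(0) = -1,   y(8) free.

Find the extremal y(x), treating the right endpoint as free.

The Lagrangian L = (1/2) (y')^2 + (1/2) y^2 gives
    ∂L/∂y = 1 y,   ∂L/∂y' = y'.
Euler-Lagrange: y'' − y = 0.
With k = 1, the general solution is
    y(x) = A cosh(x) + B sinh(x).
Fixed left endpoint y(0) = -1 ⇒ A = -1.
The right endpoint x = 8 is free, so the natural (transversality) condition is ∂L/∂y' |_{x=8} = 0, i.e. y'(8) = 0.
Compute y'(x) = A k sinh(k x) + B k cosh(k x), so
    y'(8) = A k sinh(k·8) + B k cosh(k·8) = 0
    ⇒ B = −A tanh(k·8) = tanh(1·8).
Therefore the extremal is
    y(x) = −cosh(1 x) + tanh(1·8) sinh(1 x).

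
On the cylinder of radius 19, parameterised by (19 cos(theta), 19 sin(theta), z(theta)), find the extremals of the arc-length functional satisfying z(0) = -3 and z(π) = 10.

Parameterise the cylinder of radius R = 19 as
    r(θ) = (19 cos θ, 19 sin θ, z(θ)).
The arc-length element is
    ds = sqrt(361 + (dz/dθ)^2) dθ,
so the Lagrangian is L = sqrt(361 + z'^2).
L depends on z' only, not on z or θ, so ∂L/∂z = 0 and
    ∂L/∂z' = z' / sqrt(361 + z'^2).
The Euler-Lagrange equation gives
    d/dθ( z' / sqrt(361 + z'^2) ) = 0,
so z' is constant. Integrating once:
    z(θ) = a θ + b,
a helix on the cylinder (a straight line when the cylinder is unrolled). The constants a, b are determined by the endpoint conditions.
With endpoint conditions z(0) = -3 and z(π) = 10: from z(0) = b we get b = -3, and a·π + -3 = 10 gives a = 13/π, so
    z(θ) = (13/π) θ − 3.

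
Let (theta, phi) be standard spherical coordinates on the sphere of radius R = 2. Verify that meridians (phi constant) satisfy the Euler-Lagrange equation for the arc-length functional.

On the sphere of radius R = 2 with spherical coordinates (θ, φ), the induced metric is
    ds^2 = 4(dθ^2 + sin^2(θ) dφ^2).
Using θ as the parameter, the arc-length functional becomes
    J[φ] = ∫ 2 sqrt(1 + sin^2(θ) (dφ/dθ)^2) dθ.
So L = 2 sqrt(1 + sin^2(θ) φ'^2). Compute
    ∂L/∂φ = 0  (L has no explicit φ dependence),
    ∂L/∂φ' = 2 sin^2(θ) φ' / sqrt(1 + sin^2(θ) φ'^2).
For the candidate φ(θ) = c (constant), φ' = 0, so ∂L/∂φ' evaluated along the candidate vanishes, and ∂L/∂φ is identically zero. Hence
    d/dθ(∂L/∂φ') − ∂L/∂φ = 0
is satisfied. Therefore meridians φ = const are extremals of arc length — they are geodesics on the sphere.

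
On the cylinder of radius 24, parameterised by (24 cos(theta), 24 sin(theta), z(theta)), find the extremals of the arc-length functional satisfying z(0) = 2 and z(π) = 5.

Parameterise the cylinder of radius R = 24 as
    r(θ) = (24 cos θ, 24 sin θ, z(θ)).
The arc-length element is
    ds = sqrt(576 + (dz/dθ)^2) dθ,
so the Lagrangian is L = sqrt(576 + z'^2).
L depends on z' only, not on z or θ, so ∂L/∂z = 0 and
    ∂L/∂z' = z' / sqrt(576 + z'^2).
The Euler-Lagrange equation gives
    d/dθ( z' / sqrt(576 + z'^2) ) = 0,
so z' is constant. Integrating once:
    z(θ) = a θ + b,
a helix on the cylinder (a straight line when the cylinder is unrolled). The constants a, b are determined by the endpoint conditions.
With endpoint conditions z(0) = 2 and z(π) = 5: from z(0) = b we get b = 2, and a·π + 2 = 5 gives a = 3/π, so
    z(θ) = (3/π) θ + 2.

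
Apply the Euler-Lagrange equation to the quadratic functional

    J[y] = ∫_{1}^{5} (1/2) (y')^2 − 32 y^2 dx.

The Lagrangian is L = (1/2) (y')^2 − 32 y^2.
Compute ∂L/∂y = -64y, ∂L/∂y' = y'.
The Euler-Lagrange equation d/dx(∂L/∂y') − ∂L/∂y = 0 reduces to
    y'' + 64 y = 0.
Its general solution is
    y(x) = A sin(8x) + B cos(8x),
with A, B fixed by the endpoint conditions.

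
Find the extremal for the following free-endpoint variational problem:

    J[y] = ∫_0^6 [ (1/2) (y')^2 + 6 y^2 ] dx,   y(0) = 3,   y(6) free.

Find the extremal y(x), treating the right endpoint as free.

The Lagrangian L = (1/2) (y')^2 + 6 y^2 gives
    ∂L/∂y = 12 y,   ∂L/∂y' = y'.
Euler-Lagrange: y'' − 12 y = 0.
With k = sqrt(12), the general solution is
    y(x) = A cosh(sqrt(12) x) + B sinh(sqrt(12) x).
Fixed left endpoint y(0) = 3 ⇒ A = 3.
The right endpoint x = 6 is free, so the natural (transversality) condition is ∂L/∂y' |_{x=6} = 0, i.e. y'(6) = 0.
Compute y'(x) = A k sinh(k x) + B k cosh(k x), so
    y'(6) = A k sinh(k·6) + B k cosh(k·6) = 0
    ⇒ B = −A tanh(k·6) = − 3 tanh(sqrt(12)·6).
Therefore the extremal is
    y(x) = 3 cosh(sqrt(12) x) − 3 tanh(sqrt(12)·6) sinh(sqrt(12) x).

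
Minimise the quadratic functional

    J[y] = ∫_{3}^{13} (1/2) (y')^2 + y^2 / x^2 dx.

The Lagrangian is L = (1/2) (y')^2 + y^2 / x^2.
Compute ∂L/∂y = 2y/x^2, ∂L/∂y' = y'.
The Euler-Lagrange equation d/dx(∂L/∂y') − ∂L/∂y = 0 reduces to
    y'' − 2/x^2 · y = 0  (x > 0).
Its general solution is
    y(x) = A x^2 + B / x,
with A, B fixed by the endpoint conditions.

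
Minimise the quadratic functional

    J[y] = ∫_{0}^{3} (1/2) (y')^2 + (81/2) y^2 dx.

The Lagrangian is L = (1/2) (y')^2 + (81/2) y^2.
Compute ∂L/∂y = 81y, ∂L/∂y' = y'.
The Euler-Lagrange equation d/dx(∂L/∂y') − ∂L/∂y = 0 reduces to
    y'' − 81 y = 0.
Its general solution is
    y(x) = A e^(9x) + B e^(−9x),
with A, B fixed by the endpoint conditions.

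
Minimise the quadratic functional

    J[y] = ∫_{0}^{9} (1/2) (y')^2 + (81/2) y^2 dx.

The Lagrangian is L = (1/2) (y')^2 + (81/2) y^2.
Compute ∂L/∂y = 81y, ∂L/∂y' = y'.
The Euler-Lagrange equation d/dx(∂L/∂y') − ∂L/∂y = 0 reduces to
    y'' − 81 y = 0.
Its general solution is
    y(x) = A e^(9x) + B e^(−9x),
with A, B fixed by the endpoint conditions.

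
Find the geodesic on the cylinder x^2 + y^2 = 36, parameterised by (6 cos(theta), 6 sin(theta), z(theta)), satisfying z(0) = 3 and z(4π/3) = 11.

Parameterise the cylinder of radius R = 6 as
    r(θ) = (6 cos θ, 6 sin θ, z(θ)).
The arc-length element is
    ds = sqrt(36 + (dz/dθ)^2) dθ,
so the Lagrangian is L = sqrt(36 + z'^2).
L depends on z' only, not on z or θ, so ∂L/∂z = 0 and
    ∂L/∂z' = z' / sqrt(36 + z'^2).
The Euler-Lagrange equation gives
    d/dθ( z' / sqrt(36 + z'^2) ) = 0,
so z' is constant. Integrating once:
    z(θ) = a θ + b,
a helix on the cylinder (a straight line when the cylinder is unrolled). The constants a, b are determined by the endpoint conditions.
With endpoint conditions z(0) = 3 and z(4π/3) = 11: from z(0) = b we get b = 3, and a·4π/3 + 3 = 11 gives a = 6/π, so
    z(θ) = (6/π) θ + 3.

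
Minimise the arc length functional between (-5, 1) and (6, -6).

Arc-length functional: J[y] = ∫ sqrt(1 + (y')^2) dx.
Lagrangian L = sqrt(1 + (y')^2) has no explicit y dependence, so ∂L/∂y = 0 and the Euler-Lagrange equation gives
    d/dx( y' / sqrt(1 + (y')^2) ) = 0  ⇒  y' / sqrt(1 + (y')^2) = const.
Hence y' is constant, so y(x) is affine.
Fitting the endpoints (-5, 1) and (6, -6):
    slope m = ((-6) − 1) / (6 − (-5)) = -7/11,
    intercept c = 1 − m·(-5) = -24/11.
Extremal: y(x) = (-7/11) x - 24/11.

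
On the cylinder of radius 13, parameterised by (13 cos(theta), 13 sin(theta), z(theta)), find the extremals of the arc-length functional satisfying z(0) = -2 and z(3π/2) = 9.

Parameterise the cylinder of radius R = 13 as
    r(θ) = (13 cos θ, 13 sin θ, z(θ)).
The arc-length element is
    ds = sqrt(169 + (dz/dθ)^2) dθ,
so the Lagrangian is L = sqrt(169 + z'^2).
L depends on z' only, not on z or θ, so ∂L/∂z = 0 and
    ∂L/∂z' = z' / sqrt(169 + z'^2).
The Euler-Lagrange equation gives
    d/dθ( z' / sqrt(169 + z'^2) ) = 0,
so z' is constant. Integrating once:
    z(θ) = a θ + b,
a helix on the cylinder (a straight line when the cylinder is unrolled). The constants a, b are determined by the endpoint conditions.
With endpoint conditions z(0) = -2 and z(3π/2) = 9: from z(0) = b we get b = -2, and a·3π/2 + -2 = 9 gives a = 22/(3π), so
    z(θ) = (22/(3π)) θ − 2.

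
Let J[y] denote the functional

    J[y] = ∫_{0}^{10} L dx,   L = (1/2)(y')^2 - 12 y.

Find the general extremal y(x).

The Lagrangian is L = (1/2)(y')^2 - 12 y.
∂L/∂y = -12.
∂L/∂y' = y'.
The Euler-Lagrange equation d/dx(∂L/∂y') − ∂L/∂y = 0 becomes:
    y'' + 12 = 0
General solution: y(x) = -6 x^2 + A x + B, where A and B are arbitrary constants fixed by the endpoint conditions.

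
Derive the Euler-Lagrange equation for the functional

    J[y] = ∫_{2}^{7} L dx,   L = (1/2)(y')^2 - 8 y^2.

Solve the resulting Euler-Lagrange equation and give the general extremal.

The Lagrangian is L = (1/2)(y')^2 - 8 y^2.
∂L/∂y = -16y.
∂L/∂y' = y'.
The Euler-Lagrange equation d/dx(∂L/∂y') − ∂L/∂y = 0 becomes:
    y'' + 16 y = 0
General solution: y(x) = A sin(4x) + B cos(4x), where A and B are arbitrary constants fixed by the endpoint conditions.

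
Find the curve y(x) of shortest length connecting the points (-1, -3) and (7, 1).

Arc-length functional: J[y] = ∫ sqrt(1 + (y')^2) dx.
Lagrangian L = sqrt(1 + (y')^2) has no explicit y dependence, so ∂L/∂y = 0 and the Euler-Lagrange equation gives
    d/dx( y' / sqrt(1 + (y')^2) ) = 0  ⇒  y' / sqrt(1 + (y')^2) = const.
Hence y' is constant, so y(x) is affine.
Fitting the endpoints (-1, -3) and (7, 1):
    slope m = (1 − (-3)) / (7 − (-1)) = 1/2,
    intercept c = (-3) − m·(-1) = -5/2.
Extremal: y(x) = (1/2) x - 5/2.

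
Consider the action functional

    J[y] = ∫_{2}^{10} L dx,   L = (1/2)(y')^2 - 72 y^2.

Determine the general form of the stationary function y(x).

The Lagrangian is L = (1/2)(y')^2 - 72 y^2.
∂L/∂y = -144y.
∂L/∂y' = y'.
The Euler-Lagrange equation d/dx(∂L/∂y') − ∂L/∂y = 0 becomes:
    y'' + 144 y = 0
General solution: y(x) = A sin(12x) + B cos(12x), where A and B are arbitrary constants fixed by the endpoint conditions.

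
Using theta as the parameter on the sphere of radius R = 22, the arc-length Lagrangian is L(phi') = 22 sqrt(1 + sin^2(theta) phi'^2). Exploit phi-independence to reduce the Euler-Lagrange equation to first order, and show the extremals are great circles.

On the sphere of radius R = 22 with spherical coordinates (θ, φ), the induced metric is
    ds^2 = 484(dθ^2 + sin^2(θ) dφ^2).
Parameterise by θ; the arc-length functional is
    J[φ] = ∫ 22 sqrt(1 + sin^2(θ) (dφ/dθ)^2) dθ,
so L = 22 sqrt(1 + sin^2(θ) φ'^2). Compute
    ∂L/∂φ = 0  (L has no explicit φ dependence),
    ∂L/∂φ' = 22 sin^2(θ) φ' / sqrt(1 + sin^2(θ) φ'^2).
Since ∂L/∂φ = 0, the Euler-Lagrange equation
    d/dθ(∂L/∂φ') − ∂L/∂φ = 0
reduces to d/dθ(∂L/∂φ') = 0, i.e. the momentum conjugate to φ is conserved:
    22 sin^2(θ) φ' / sqrt(1 + sin^2(θ) φ'^2) = C.
The overall factor of 22 is constant, so dividing through gives Clairaut's relation sin^2(θ) φ' / sqrt(1 + sin^2(θ) φ'^2) = C' (with C' = C/22). Solving for φ' and integrating gives the great-circle family
    cot(θ) = A cos(φ − φ_0),
i.e. the intersection of the sphere with a plane through the origin. The two constants A and φ_0 (equivalently C and one phase) are fixed by the two endpoint conditions.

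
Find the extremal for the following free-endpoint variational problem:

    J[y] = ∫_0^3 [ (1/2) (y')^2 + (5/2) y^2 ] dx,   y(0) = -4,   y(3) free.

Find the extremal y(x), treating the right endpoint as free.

The Lagrangian L = (1/2) (y')^2 + (5/2) y^2 gives
    ∂L/∂y = 5 y,   ∂L/∂y' = y'.
Euler-Lagrange: y'' − 5 y = 0.
With k = sqrt(5), the general solution is
    y(x) = A cosh(sqrt(5) x) + B sinh(sqrt(5) x).
Fixed left endpoint y(0) = -4 ⇒ A = -4.
The right endpoint x = 3 is free, so the natural (transversality) condition is ∂L/∂y' |_{x=3} = 0, i.e. y'(3) = 0.
Compute y'(x) = A k sinh(k x) + B k cosh(k x), so
    y'(3) = A k sinh(k·3) + B k cosh(k·3) = 0
    ⇒ B = −A tanh(k·3) = 4 tanh(sqrt(5)·3).
Therefore the extremal is
    y(x) = −4 cosh(sqrt(5) x) + 4 tanh(sqrt(5)·3) sinh(sqrt(5) x).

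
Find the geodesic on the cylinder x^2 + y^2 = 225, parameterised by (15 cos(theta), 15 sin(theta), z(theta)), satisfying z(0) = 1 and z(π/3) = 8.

Parameterise the cylinder of radius R = 15 as
    r(θ) = (15 cos θ, 15 sin θ, z(θ)).
The arc-length element is
    ds = sqrt(225 + (dz/dθ)^2) dθ,
so the Lagrangian is L = sqrt(225 + z'^2).
L depends on z' only, not on z or θ, so ∂L/∂z = 0 and
    ∂L/∂z' = z' / sqrt(225 + z'^2).
The Euler-Lagrange equation gives
    d/dθ( z' / sqrt(225 + z'^2) ) = 0,
so z' is constant. Integrating once:
    z(θ) = a θ + b,
a helix on the cylinder (a straight line when the cylinder is unrolled). The constants a, b are determined by the endpoint conditions.
With endpoint conditions z(0) = 1 and z(π/3) = 8: from z(0) = b we get b = 1, and a·π/3 + 1 = 8 gives a = 21/π, so
    z(θ) = (21/π) θ + 1.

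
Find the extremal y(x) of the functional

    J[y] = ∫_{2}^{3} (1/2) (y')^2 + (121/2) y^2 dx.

The Lagrangian is L = (1/2) (y')^2 + (121/2) y^2.
Compute ∂L/∂y = 121y, ∂L/∂y' = y'.
The Euler-Lagrange equation d/dx(∂L/∂y') − ∂L/∂y = 0 reduces to
    y'' − 121 y = 0.
Its general solution is
    y(x) = A e^(11x) + B e^(−11x),
with A, B fixed by the endpoint conditions.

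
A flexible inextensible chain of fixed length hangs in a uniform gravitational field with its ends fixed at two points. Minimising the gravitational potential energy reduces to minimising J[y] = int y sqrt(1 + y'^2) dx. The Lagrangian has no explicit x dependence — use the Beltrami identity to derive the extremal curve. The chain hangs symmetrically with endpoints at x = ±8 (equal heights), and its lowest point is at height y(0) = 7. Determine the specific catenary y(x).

The Lagrangian L(y, y') = y sqrt(1 + y'^2) has no explicit x dependence, so the Beltrami identity applies:
    L − y' ∂L/∂y' = C.
Compute ∂L/∂y' = y · y' / sqrt(1 + y'^2). Then
    L − y' ∂L/∂y'
    = y sqrt(1 + y'^2) − y · y'^2 / sqrt(1 + y'^2)
    = y (1 + y'^2 − y'^2) / sqrt(1 + y'^2)
    = y / sqrt(1 + y'^2) = C.
Squaring gives y^2 = C^2 (1 + y'^2), i.e.
    y'^2 = y^2 / C^2 − 1.
Separating variables,
    dy / sqrt(y^2 − C^2) = dx / C,
and integrating gives arccosh(y / C) = (x − a)/C, so
    y(x) = C cosh((x − a)/C),
the catenary. The constants C and a are fixed by the two endpoint conditions (and, for the hanging-chain problem, the length constraint selects C).
Now fit the given data. The endpoints x = ±8 are symmetric at equal height, so the catenary is even about its minimum: a = 0 and y(x) = C cosh(x/C). The lowest point is y(0) = C cosh(0) = C, and we are told y(0) = 7, so C = 7. Therefore
    y(x) = 7 cosh(x/7),
and at the endpoints
    y(±8) = 7 cosh(8/7).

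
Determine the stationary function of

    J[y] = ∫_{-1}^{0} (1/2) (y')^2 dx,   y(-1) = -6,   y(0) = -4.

The Lagrangian is L = (1/2) (y')^2.
Compute ∂L/∂y = 0, ∂L/∂y' = y'.
The Euler-Lagrange equation d/dx(∂L/∂y') − ∂L/∂y = 0 reduces to
    y'' = 0.
Its general solution is
    y(x) = A x + B,
with A, B fixed by the endpoint conditions.
Applying the endpoint conditions y(-1) = -6 and y(0) = -4: solve A·-1 + B = -6 and A·0 + B = -4. Subtracting gives A(0 − -1) = -4 − -6, so A = 2, and B = -6 − A·-1 = -4. Therefore
    y(x) = 2 x - 4.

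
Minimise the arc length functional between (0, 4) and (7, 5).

Arc-length functional: J[y] = ∫ sqrt(1 + (y')^2) dx.
Lagrangian L = sqrt(1 + (y')^2) has no explicit y dependence, so ∂L/∂y = 0 and the Euler-Lagrange equation gives
    d/dx( y' / sqrt(1 + (y')^2) ) = 0  ⇒  y' / sqrt(1 + (y')^2) = const.
Hence y' is constant, so y(x) is affine.
Fitting the endpoints (0, 4) and (7, 5):
    slope m = (5 − 4) / (7 − 0) = 1/7,
    intercept c = 4 − m·0 = 4.
Extremal: y(x) = (1/7) x + 4.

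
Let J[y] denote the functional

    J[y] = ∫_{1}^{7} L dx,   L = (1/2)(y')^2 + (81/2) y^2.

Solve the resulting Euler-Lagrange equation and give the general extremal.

The Lagrangian is L = (1/2)(y')^2 + (81/2) y^2.
∂L/∂y = 81y.
∂L/∂y' = y'.
The Euler-Lagrange equation d/dx(∂L/∂y') − ∂L/∂y = 0 becomes:
    y'' - 81 y = 0
General solution: y(x) = A e^(9x) + B e^(-9x), where A and B are arbitrary constants fixed by the endpoint conditions.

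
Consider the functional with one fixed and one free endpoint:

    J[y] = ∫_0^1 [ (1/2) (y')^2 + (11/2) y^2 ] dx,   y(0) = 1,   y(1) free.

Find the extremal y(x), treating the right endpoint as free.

The Lagrangian L = (1/2) (y')^2 + (11/2) y^2 gives
    ∂L/∂y = 11 y,   ∂L/∂y' = y'.
Euler-Lagrange: y'' − 11 y = 0.
With k = sqrt(11), the general solution is
    y(x) = A cosh(sqrt(11) x) + B sinh(sqrt(11) x).
Fixed left endpoint y(0) = 1 ⇒ A = 1.
The right endpoint x = 1 is free, so the natural (transversality) condition is ∂L/∂y' |_{x=1} = 0, i.e. y'(1) = 0.
Compute y'(x) = A k sinh(k x) + B k cosh(k x), so
    y'(1) = A k sinh(k·1) + B k cosh(k·1) = 0
    ⇒ B = −A tanh(k·1) = − tanh(sqrt(11)·1).
Therefore the extremal is
    y(x) = cosh(sqrt(11) x) − tanh(sqrt(11)·1) sinh(sqrt(11) x).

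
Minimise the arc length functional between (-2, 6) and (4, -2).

Arc-length functional: J[y] = ∫ sqrt(1 + (y')^2) dx.
Lagrangian L = sqrt(1 + (y')^2) has no explicit y dependence, so ∂L/∂y = 0 and the Euler-Lagrange equation gives
    d/dx( y' / sqrt(1 + (y')^2) ) = 0  ⇒  y' / sqrt(1 + (y')^2) = const.
Hence y' is constant, so y(x) is affine.
Fitting the endpoints (-2, 6) and (4, -2):
    slope m = ((-2) − 6) / (4 − (-2)) = -4/3,
    intercept c = 6 − m·(-2) = 10/3.
Extremal: y(x) = (-4/3) x + 10/3.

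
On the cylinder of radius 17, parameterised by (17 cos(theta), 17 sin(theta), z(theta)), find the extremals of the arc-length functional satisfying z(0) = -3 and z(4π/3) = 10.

Parameterise the cylinder of radius R = 17 as
    r(θ) = (17 cos θ, 17 sin θ, z(θ)).
The arc-length element is
    ds = sqrt(289 + (dz/dθ)^2) dθ,
so the Lagrangian is L = sqrt(289 + z'^2).
L depends on z' only, not on z or θ, so ∂L/∂z = 0 and
    ∂L/∂z' = z' / sqrt(289 + z'^2).
The Euler-Lagrange equation gives
    d/dθ( z' / sqrt(289 + z'^2) ) = 0,
so z' is constant. Integrating once:
    z(θ) = a θ + b,
a helix on the cylinder (a straight line when the cylinder is unrolled). The constants a, b are determined by the endpoint conditions.
With endpoint conditions z(0) = -3 and z(4π/3) = 10: from z(0) = b we get b = -3, and a·4π/3 + -3 = 10 gives a = 39/(4π), so
    z(θ) = (39/(4π)) θ − 3.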